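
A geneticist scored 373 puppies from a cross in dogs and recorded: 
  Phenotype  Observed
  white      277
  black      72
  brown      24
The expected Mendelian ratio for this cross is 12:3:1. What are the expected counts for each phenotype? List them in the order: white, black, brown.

The 12:3:1 ratio has 16 parts, so with N = 373 the expected counts are:
  white: 373 × 12/16 = 279.75
  black: 373 × 3/16 = 69.9375
  brown: 373 × 1/16 = 23.3125

279.75, 69.9375, 23.3125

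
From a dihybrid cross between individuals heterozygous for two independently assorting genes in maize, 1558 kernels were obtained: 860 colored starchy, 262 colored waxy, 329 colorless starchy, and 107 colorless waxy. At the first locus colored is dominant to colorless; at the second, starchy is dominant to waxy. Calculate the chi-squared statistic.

9.019

A dihybrid F₂ with independent assortment and complete dominance at both loci gives a 9:3:3:1 phenotypic ratio.
The 9:3:3:1 ratio has 16 parts, so with N = 1558 the expected counts are:
  colored starchy: 1558 × 9/16 = 876.375
  colored waxy: 1558 × 3/16 = 292.125
  colorless starchy: 1558 × 3/16 = 292.125
  colorless waxy: 1558 × 1/16 = 97.375
χ² = Σ (O − E)² / E
  colored starchy: (860 − 876.375)² / 876.375 = 0.3060
  colored waxy: (262 − 292.125)² / 292.125 = 3.1066
  colorless starchy: (329 − 292.125)² / 292.125 = 4.6547
  colorless waxy: (107 − 97.375)² / 97.375 = 0.9514
χ² = 0.3060 + 3.1066 + 4.6547 + 0.9514 = 9.0187 ≈ 9.019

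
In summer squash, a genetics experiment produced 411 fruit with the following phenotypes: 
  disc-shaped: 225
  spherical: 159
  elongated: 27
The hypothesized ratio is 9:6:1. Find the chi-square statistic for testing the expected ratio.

0.387

Total ratio parts = 16. Expected numbers out of 411:
  disc-shaped: 411 × 9/16 = 231.1875
  spherical: 411 × 6/16 = 154.125
  elongated: 411 × 1/16 = 25.6875
χ² = Σ (O − E)² / E
  disc-shaped: (225 − 231.1875)² / 231.1875 = 0.1656
  spherical: (159 − 154.125)² / 154.125 = 0.1542
  elongated: (27 − 25.6875)² / 25.6875 = 0.0671
χ² = 0.1656 + 0.1542 + 0.0671 = 0.3869 ≈ 0.387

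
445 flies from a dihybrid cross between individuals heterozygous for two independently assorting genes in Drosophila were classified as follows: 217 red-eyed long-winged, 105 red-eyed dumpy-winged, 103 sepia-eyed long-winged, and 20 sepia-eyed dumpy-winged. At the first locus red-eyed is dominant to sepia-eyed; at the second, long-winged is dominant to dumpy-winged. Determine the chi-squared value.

16.787

A dihybrid F₂ with independent assortment and complete dominance at both loci gives a 9:3:3:1 phenotypic ratio.
Expected counts for N = 445 under a 9:3:3:1 ratio (total parts = 16):
  red-eyed long-winged: 445 × 9/16 = 250.3125
  red-eyed dumpy-winged: 445 × 3/16 = 83.4375
  sepia-eyed long-winged: 445 × 3/16 = 83.4375
  sepia-eyed dumpy-winged: 445 × 1/16 = 27.8125
χ² = Σ (O − E)² / E
  red-eyed long-winged: (217 − 250.3125)² / 250.3125 = 4.4333
  red-eyed dumpy-winged: (105 − 83.4375)² / 83.4375 = 5.5723
  sepia-eyed long-winged: (103 − 83.4375)² / 83.4375 = 4.5866
  sepia-eyed dumpy-winged: (20 − 27.8125)² / 27.8125 = 2.1945
χ² = 4.4333 + 5.5723 + 4.5866 + 2.1945 = 16.7867 ≈ 16.787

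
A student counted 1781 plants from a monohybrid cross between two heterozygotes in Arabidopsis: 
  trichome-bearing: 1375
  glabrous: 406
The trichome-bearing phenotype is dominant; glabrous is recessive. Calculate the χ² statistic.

4.613

For a monohybrid cross between heterozygotes with complete dominance, the expected phenotypic ratio is 3:1.
Expected counts for N = 1781 under a 3:1 ratio (total parts = 4):
  trichome-bearing: 1781 × 3/4 = 1335.75
  glabrous: 1781 × 1/4 = 445.25
χ² = Σ (O − E)² / E
  trichome-bearing: (1375 − 1335.75)² / 1335.75 = 1.1533
  glabrous: (406 − 445.25)² / 445.25 = 3.4600
χ² = 1.1533 + 3.4600 = 4.6133 ≈ 4.613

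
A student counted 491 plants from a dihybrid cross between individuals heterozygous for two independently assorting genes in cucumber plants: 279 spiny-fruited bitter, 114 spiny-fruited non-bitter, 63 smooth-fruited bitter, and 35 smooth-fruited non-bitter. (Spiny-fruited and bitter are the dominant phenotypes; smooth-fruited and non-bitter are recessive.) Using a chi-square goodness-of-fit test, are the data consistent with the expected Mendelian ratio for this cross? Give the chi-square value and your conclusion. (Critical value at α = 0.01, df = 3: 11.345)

A dihybrid F₂ with independent assortment and complete dominance at both loci gives a 9:3:3:1 phenotypic ratio.
The 9:3:3:1 ratio has 16 parts, so with N = 491 the expected counts are:
  spiny-fruited bitter: 491 × 9/16 = 276.1875
  spiny-fruited non-bitter: 491 × 3/16 = 92.0625
  smooth-fruited bitter: 491 × 3/16 = 92.0625
  smooth-fruited non-bitter: 491 × 1/16 = 30.6875
χ² = Σ (O − E)² / E
  spiny-fruited bitter: (279 − 276.1875)² / 276.1875 = 0.0286
  spiny-fruited non-bitter: (114 − 92.0625)² / 92.0625 = 5.2275
  smooth-fruited bitter: (63 − 92.0625)² / 92.0625 = 9.1745
  smooth-fruited non-bitter: (35 − 30.6875)² / 30.6875 = 0.6060
χ² = 0.0286 + 5.2275 + 9.1745 + 0.6060 = 15.0366 ≈ 15.037
Degrees of freedom = 4 − 1 = 3; critical value at α = 0.01 is 11.345.
Since 15.037 > 11.345, we reject the null hypothesis — the data do not fit the 9:3:3:1 ratio.

15.037; not consistent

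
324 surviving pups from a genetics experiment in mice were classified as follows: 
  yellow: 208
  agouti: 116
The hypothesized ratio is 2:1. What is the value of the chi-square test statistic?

The 2:1 ratio has 3 parts, so with N = 324 the expected counts are:
  yellow: 324 × 2/3 = 216
  agouti: 324 × 1/3 = 108
χ² = Σ (O − E)² / E
  yellow: (208 − 216)² / 216 = 0.2963
  agouti: (116 − 108)² / 108 = 0.5926
χ² = 0.2963 + 0.5926 = 0.8889 ≈ 0.889

0.889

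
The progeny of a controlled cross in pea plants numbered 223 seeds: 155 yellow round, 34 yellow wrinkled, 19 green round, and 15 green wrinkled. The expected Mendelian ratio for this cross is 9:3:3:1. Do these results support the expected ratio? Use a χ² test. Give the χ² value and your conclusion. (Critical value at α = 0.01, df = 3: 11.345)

The 9:3:3:1 ratio has 16 parts, so with N = 223 the expected counts are:
  yellow round: 223 × 9/16 = 125.4375
  yellow wrinkled: 223 × 3/16 = 41.8125
  green round: 223 × 3/16 = 41.8125
  green wrinkled: 223 × 1/16 = 13.9375
χ² = Σ (O − E)² / E
  yellow round: (155 − 125.4375)² / 125.4375 = 6.9671
  yellow wrinkled: (34 − 41.8125)² / 41.8125 = 1.4597
  green round: (19 − 41.8125)² / 41.8125 = 12.4463
  green wrinkled: (15 − 13.9375)² / 13.9375 = 0.0810
χ² = 6.9671 + 1.4597 + 12.4463 + 0.0810 = 20.9541 ≈ 20.954
Degrees of freedom = 4 − 1 = 3; critical value at α = 0.01 is 11.345.
Since 20.954 > 11.345, we reject the null hypothesis — the data do not fit the 9:3:3:1 ratio.

20.954; not consistent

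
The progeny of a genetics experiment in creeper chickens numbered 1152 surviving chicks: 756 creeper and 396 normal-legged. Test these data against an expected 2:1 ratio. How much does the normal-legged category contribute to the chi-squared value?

Under the 2:1 hypothesis (Σ ratio = 3, N = 1152):
  creeper: 1152 × 2/3 = 768
  normal-legged: 1152 × 1/3 = 384
Contribution of normal-legged: (396 − 384)² / 384 = 0.3750

0.375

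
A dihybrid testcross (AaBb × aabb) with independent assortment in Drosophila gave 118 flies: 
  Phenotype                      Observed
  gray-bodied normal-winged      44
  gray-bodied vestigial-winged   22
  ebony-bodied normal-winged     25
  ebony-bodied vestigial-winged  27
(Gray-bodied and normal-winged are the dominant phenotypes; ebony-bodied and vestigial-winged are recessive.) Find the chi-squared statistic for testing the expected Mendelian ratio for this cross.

A dihybrid testcross with independent assortment gives a 1:1:1:1 ratio.
Total ratio parts = 4. Expected numbers out of 118:
  gray-bodied normal-winged: 118 × 1/4 = 29.5
  gray-bodied vestigial-winged: 118 × 1/4 = 29.5
  ebony-bodied normal-winged: 118 × 1/4 = 29.5
  ebony-bodied vestigial-winged: 118 × 1/4 = 29.5
χ² = Σ (O − E)² / E
  gray-bodied normal-winged: (44 − 29.5)² / 29.5 = 7.1271
  gray-bodied vestigial-winged: (22 − 29.5)² / 29.5 = 1.9068
  ebony-bodied normal-winged: (25 − 29.5)² / 29.5 = 0.6864
  ebony-bodied vestigial-winged: (27 − 29.5)² / 29.5 = 0.2119
χ² = 7.1271 + 1.9068 + 0.6864 + 0.2119 = 9.9322 ≈ 9.932

9.932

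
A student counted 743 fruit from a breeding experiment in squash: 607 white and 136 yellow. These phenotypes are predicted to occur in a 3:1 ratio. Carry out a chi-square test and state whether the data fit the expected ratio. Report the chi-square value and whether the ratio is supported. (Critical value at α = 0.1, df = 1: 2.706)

Expected counts for N = 743 under a 3:1 ratio (total parts = 4):
  white: 743 × 3/4 = 557.25
  yellow: 743 × 1/4 = 185.75
χ² = Σ (O − E)² / E
  white: (607 − 557.25)² / 557.25 = 4.4416
  yellow: (136 − 185.75)² / 185.75 = 13.3247
χ² = 4.4416 + 13.3247 = 17.7663 ≈ 17.766
Degrees of freedom = 2 − 1 = 1; critical value at α = 0.1 is 2.706.
Since 17.766 > 2.706, we reject the null hypothesis — the data do not fit the 3:1 ratio.

17.766; not consistent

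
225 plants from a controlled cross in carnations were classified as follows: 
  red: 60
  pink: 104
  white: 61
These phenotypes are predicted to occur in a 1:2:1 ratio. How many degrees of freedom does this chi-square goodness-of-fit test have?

2

A goodness-of-fit test with 3 phenotype classes has df = 3 − 1 = 2.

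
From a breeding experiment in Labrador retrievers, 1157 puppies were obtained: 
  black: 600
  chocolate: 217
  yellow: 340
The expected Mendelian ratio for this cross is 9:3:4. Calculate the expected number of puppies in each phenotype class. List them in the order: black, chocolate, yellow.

Under the 9:3:4 hypothesis (Σ ratio = 16, N = 1157):
  black: 1157 × 9/16 = 650.8125
  chocolate: 1157 × 3/16 = 216.9375
  yellow: 1157 × 4/16 = 289.25

650.8125, 216.9375, 289.25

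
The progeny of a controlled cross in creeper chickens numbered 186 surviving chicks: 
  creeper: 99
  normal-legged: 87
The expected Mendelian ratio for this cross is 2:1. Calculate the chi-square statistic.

15.121

The 2:1 ratio has 3 parts, so with N = 186 the expected counts are:
  creeper: 186 × 2/3 = 124
  normal-legged: 186 × 1/3 = 62
χ² = Σ (O − E)² / E
  creeper: (99 − 124)² / 124 = 5.0403
  normal-legged: (87 − 62)² / 62 = 10.0806
χ² = 5.0403 + 10.0806 = 15.1209 ≈ 15.121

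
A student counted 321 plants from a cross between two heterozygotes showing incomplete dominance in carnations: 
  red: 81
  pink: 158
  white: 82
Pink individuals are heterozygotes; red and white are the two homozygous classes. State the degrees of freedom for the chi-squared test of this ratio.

With incomplete dominance, a heterozygote × heterozygote cross gives a 1:2:1 phenotypic ratio.
A goodness-of-fit test with 3 phenotype classes has df = 3 − 1 = 2.

2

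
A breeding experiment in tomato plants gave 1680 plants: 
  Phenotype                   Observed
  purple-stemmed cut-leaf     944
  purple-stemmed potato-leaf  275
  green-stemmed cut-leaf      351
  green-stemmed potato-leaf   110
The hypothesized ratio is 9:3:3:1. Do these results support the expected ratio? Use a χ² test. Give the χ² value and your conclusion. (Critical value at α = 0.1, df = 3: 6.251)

9.433; not consistent

The 9:3:3:1 ratio has 16 parts, so with N = 1680 the expected counts are:
  purple-stemmed cut-leaf: 1680 × 9/16 = 945
  purple-stemmed potato-leaf: 1680 × 3/16 = 315
  green-stemmed cut-leaf: 1680 × 3/16 = 315
  green-stemmed potato-leaf: 1680 × 1/16 = 105
χ² = Σ (O − E)² / E
  purple-stemmed cut-leaf: (944 − 945)² / 945 = 0.0011
  purple-stemmed potato-leaf: (275 − 315)² / 315 = 5.0794
  green-stemmed cut-leaf: (351 − 315)² / 315 = 4.1143
  green-stemmed potato-leaf: (110 − 105)² / 105 = 0.2381
χ² = 0.0011 + 5.0794 + 4.1143 + 0.2381 = 9.4329 ≈ 9.433
Degrees of freedom = 4 − 1 = 3; critical value at α = 0.1 is 6.251.
Since 9.433 > 6.251, we reject the null hypothesis — the data do not fit the 9:3:3:1 ratio.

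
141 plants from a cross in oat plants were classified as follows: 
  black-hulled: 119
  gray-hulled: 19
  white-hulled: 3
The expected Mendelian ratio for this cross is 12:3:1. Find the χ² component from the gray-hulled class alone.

2.092

Expected counts for N = 141 under a 12:3:1 ratio (total parts = 16):
  black-hulled: 141 × 12/16 = 105.75
  gray-hulled: 141 × 3/16 = 26.4375
  white-hulled: 141 × 1/16 = 8.8125
Contribution of gray-hulled: (19 − 26.4375)² / 26.4375 = 2.0923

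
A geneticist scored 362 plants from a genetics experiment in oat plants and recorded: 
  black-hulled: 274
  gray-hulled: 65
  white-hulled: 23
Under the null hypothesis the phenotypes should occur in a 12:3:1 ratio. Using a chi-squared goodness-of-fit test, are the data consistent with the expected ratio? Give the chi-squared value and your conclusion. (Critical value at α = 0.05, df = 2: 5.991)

Expected counts for N = 362 under a 12:3:1 ratio (total parts = 16):
  black-hulled: 362 × 12/16 = 271.5
  gray-hulled: 362 × 3/16 = 67.875
  white-hulled: 362 × 1/16 = 22.625
χ² = Σ (O − E)² / E
  black-hulled: (274 − 271.5)² / 271.5 = 0.0230
  gray-hulled: (65 − 67.875)² / 67.875 = 0.1218
  white-hulled: (23 − 22.625)² / 22.625 = 0.0062
χ² = 0.0230 + 0.1218 + 0.0062 = 0.151
Degrees of freedom = 3 − 1 = 2; critical value at α = 0.05 is 5.991.
Since 0.151 < 5.991, we fail to reject the null hypothesis — the data are consistent with the 12:3:1 ratio.

0.151; consistent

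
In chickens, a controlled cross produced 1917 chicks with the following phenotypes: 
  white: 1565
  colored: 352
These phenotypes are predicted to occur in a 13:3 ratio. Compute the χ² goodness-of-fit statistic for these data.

0.189

Total ratio parts = 16. Expected numbers out of 1917:
  white: 1917 × 13/16 = 1557.5625
  colored: 1917 × 3/16 = 359.4375
χ² = Σ (O − E)² / E
  white: (1565 − 1557.5625)² / 1557.5625 = 0.0355
  colored: (352 − 359.4375)² / 359.4375 = 0.1539
χ² = 0.0355 + 0.1539 = 0.1894 ≈ 0.189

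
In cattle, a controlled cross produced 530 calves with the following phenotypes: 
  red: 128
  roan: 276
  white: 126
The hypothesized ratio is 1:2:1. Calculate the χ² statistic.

0.928

Under the 1:2:1 hypothesis (Σ ratio = 4, N = 530):
  red: 530 × 1/4 = 132.5
  roan: 530 × 2/4 = 265
  white: 530 × 1/4 = 132.5
χ² = Σ (O − E)² / E
  red: (128 − 132.5)² / 132.5 = 0.1528
  roan: (276 − 265)² / 265 = 0.4566
  white: (126 − 132.5)² / 132.5 = 0.3189
χ² = 0.1528 + 0.4566 + 0.3189 = 0.9283 ≈ 0.928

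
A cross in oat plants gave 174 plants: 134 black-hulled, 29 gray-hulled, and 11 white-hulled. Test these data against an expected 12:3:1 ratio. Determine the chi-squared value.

Under the 12:3:1 hypothesis (Σ ratio = 16, N = 174):
  black-hulled: 174 × 12/16 = 130.5
  gray-hulled: 174 × 3/16 = 32.625
  white-hulled: 174 × 1/16 = 10.875
χ² = Σ (O − E)² / E
  black-hulled: (134 − 130.5)² / 130.5 = 0.0939
  gray-hulled: (29 − 32.625)² / 32.625 = 0.4028
  white-hulled: (11 − 10.875)² / 10.875 = 0.0014
χ² = 0.0939 + 0.4028 + 0.0014 = 0.4981 ≈ 0.498

0.498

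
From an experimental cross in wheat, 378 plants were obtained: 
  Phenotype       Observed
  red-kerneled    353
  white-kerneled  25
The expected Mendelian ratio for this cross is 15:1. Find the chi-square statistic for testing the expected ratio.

0.085

The 15:1 ratio has 16 parts, so with N = 378 the expected counts are:
  red-kerneled: 378 × 15/16 = 354.375
  white-kerneled: 378 × 1/16 = 23.625
χ² = Σ (O − E)² / E
  red-kerneled: (353 − 354.375)² / 354.375 = 0.0053
  white-kerneled: (25 − 23.625)² / 23.625 = 0.0800
χ² = 0.0053 + 0.0800 = 0.0853 ≈ 0.085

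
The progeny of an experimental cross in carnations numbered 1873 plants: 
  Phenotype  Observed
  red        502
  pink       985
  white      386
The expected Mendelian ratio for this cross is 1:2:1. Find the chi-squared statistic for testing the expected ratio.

The 1:2:1 ratio has 4 parts, so with N = 1873 the expected counts are:
  red: 1873 × 1/4 = 468.25
  pink: 1873 × 2/4 = 936.5
  white: 1873 × 1/4 = 468.25
χ² = Σ (O − E)² / E
  red: (502 − 468.25)² / 468.25 = 2.4326
  pink: (985 − 936.5)² / 936.5 = 2.5117
  white: (386 − 468.25)² / 468.25 = 14.4475
χ² = 2.4326 + 2.5117 + 14.4475 = 19.3918 ≈ 19.392

19.392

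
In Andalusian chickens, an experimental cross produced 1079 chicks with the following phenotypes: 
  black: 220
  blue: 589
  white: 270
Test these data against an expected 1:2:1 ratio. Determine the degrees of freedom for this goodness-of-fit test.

A goodness-of-fit test with 3 phenotype classes has df = 3 − 1 = 2.

2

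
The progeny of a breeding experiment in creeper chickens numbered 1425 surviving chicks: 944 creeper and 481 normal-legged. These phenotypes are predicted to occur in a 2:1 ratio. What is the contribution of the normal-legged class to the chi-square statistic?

Under the 2:1 hypothesis (Σ ratio = 3, N = 1425):
  creeper: 1425 × 2/3 = 950
  normal-legged: 1425 × 1/3 = 475
Contribution of normal-legged: (481 − 475)² / 475 = 0.0758

0.076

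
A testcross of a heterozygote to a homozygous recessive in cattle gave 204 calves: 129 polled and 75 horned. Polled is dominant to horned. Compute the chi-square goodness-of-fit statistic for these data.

14.294

A testcross of a heterozygote (Aa × aa) gives a 1:1 phenotypic ratio.
Expected counts for N = 204 under a 1:1 ratio (total parts = 2):
  polled: 204 × 1/2 = 102
  horned: 204 × 1/2 = 102
χ² = Σ (O − E)² / E
  polled: (129 − 102)² / 102 = 7.1471
  horned: (75 − 102)² / 102 = 7.1471
χ² = 7.1471 + 7.1471 = 14.2942 ≈ 14.294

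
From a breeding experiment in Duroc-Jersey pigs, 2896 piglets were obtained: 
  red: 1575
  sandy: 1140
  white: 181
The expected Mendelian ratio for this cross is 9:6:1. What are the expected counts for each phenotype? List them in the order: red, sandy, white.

Total ratio parts = 16. Expected numbers out of 2896:
  red: 2896 × 9/16 = 1629
  sandy: 2896 × 6/16 = 1086
  white: 2896 × 1/16 = 181

1629, 1086, 181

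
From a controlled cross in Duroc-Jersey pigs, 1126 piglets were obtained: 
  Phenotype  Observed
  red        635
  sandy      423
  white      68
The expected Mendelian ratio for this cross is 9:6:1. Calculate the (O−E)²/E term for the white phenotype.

Expected counts for N = 1126 under a 9:6:1 ratio (total parts = 16):
  red: 1126 × 9/16 = 633.375
  sandy: 1126 × 6/16 = 422.25
  white: 1126 × 1/16 = 70.375
Contribution of white: (68 − 70.375)² / 70.375 = 0.0802

0.080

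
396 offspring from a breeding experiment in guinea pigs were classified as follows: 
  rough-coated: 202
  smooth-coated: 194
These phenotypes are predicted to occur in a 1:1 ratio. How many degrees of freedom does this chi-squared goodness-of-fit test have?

1

A goodness-of-fit test with 2 phenotype classes has df = 2 − 1 = 1.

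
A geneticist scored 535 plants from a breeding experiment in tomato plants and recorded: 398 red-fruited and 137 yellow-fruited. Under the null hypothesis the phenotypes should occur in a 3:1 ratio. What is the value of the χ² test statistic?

Total ratio parts = 4. Expected numbers out of 535:
  red-fruited: 535 × 3/4 = 401.25
  yellow-fruited: 535 × 1/4 = 133.75
χ² = Σ (O − E)² / E
  red-fruited: (398 − 401.25)² / 401.25 = 0.0263
  yellow-fruited: (137 − 133.75)² / 133.75 = 0.0790
χ² = 0.0263 + 0.0790 = 0.1053 ≈ 0.105

0.105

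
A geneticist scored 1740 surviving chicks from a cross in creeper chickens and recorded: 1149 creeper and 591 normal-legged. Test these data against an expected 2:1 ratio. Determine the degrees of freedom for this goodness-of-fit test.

1

A goodness-of-fit test with 2 phenotype classes has df = 2 − 1 = 1.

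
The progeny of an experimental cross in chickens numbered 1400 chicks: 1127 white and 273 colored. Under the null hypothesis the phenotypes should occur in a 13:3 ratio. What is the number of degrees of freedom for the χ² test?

A goodness-of-fit test with 2 phenotype classes has df = 2 − 1 = 1.

1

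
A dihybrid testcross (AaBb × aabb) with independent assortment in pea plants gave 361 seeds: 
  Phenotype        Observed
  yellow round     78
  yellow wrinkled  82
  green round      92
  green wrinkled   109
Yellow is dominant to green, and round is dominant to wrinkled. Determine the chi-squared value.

6.346

A dihybrid testcross with independent assortment gives a 1:1:1:1 ratio.
Total ratio parts = 4. Expected numbers out of 361:
  yellow round: 361 × 1/4 = 90.25
  yellow wrinkled: 361 × 1/4 = 90.25
  green round: 361 × 1/4 = 90.25
  green wrinkled: 361 × 1/4 = 90.25
χ² = Σ (O − E)² / E
  yellow round: (78 − 90.25)² / 90.25 = 1.6627
  yellow wrinkled: (82 − 90.25)² / 90.25 = 0.7542
  green round: (92 − 90.25)² / 90.25 = 0.0339
  green wrinkled: (109 − 90.25)² / 90.25 = 3.8954
χ² = 1.6627 + 0.7542 + 0.0339 + 3.8954 = 6.3462 ≈ 6.346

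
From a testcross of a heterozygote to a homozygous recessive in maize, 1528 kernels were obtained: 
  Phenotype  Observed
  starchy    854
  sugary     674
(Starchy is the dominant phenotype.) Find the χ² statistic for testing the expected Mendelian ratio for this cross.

21.204

A testcross of a heterozygote (Aa × aa) gives a 1:1 phenotypic ratio.
Expected counts for N = 1528 under a 1:1 ratio (total parts = 2):
  starchy: 1528 × 1/2 = 764
  sugary: 1528 × 1/2 = 764
χ² = Σ (O − E)² / E
  starchy: (854 − 764)² / 764 = 10.6021
  sugary: (674 − 764)² / 764 = 10.6021
χ² = 10.6021 + 10.6021 = 21.2042 ≈ 21.204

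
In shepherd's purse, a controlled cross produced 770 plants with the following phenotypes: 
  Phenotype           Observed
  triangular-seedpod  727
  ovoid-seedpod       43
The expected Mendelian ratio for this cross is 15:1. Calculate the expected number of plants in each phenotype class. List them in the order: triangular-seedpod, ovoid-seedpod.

Expected counts for N = 770 under a 15:1 ratio (total parts = 16):
  triangular-seedpod: 770 × 15/16 = 721.875
  ovoid-seedpod: 770 × 1/16 = 48.125

721.875, 48.125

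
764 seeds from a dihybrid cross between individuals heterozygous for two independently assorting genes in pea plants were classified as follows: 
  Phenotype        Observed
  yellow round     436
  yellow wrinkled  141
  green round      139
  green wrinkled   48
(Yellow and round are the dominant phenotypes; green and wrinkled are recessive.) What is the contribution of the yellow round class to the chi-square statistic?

A dihybrid F₂ with independent assortment and complete dominance at both loci gives a 9:3:3:1 phenotypic ratio.
Expected counts for N = 764 under a 9:3:3:1 ratio (total parts = 16):
  yellow round: 764 × 9/16 = 429.75
  yellow wrinkled: 764 × 3/16 = 143.25
  green round: 764 × 3/16 = 143.25
  green wrinkled: 764 × 1/16 = 47.75
Contribution of yellow round: (436 − 429.75)² / 429.75 = 0.0909

0.091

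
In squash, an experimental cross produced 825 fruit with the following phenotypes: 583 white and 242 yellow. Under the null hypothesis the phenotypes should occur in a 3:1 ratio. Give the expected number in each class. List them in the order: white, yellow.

The 3:1 ratio has 4 parts, so with N = 825 the expected counts are:
  white: 825 × 3/4 = 618.75
  yellow: 825 × 1/4 = 206.25

618.75, 206.25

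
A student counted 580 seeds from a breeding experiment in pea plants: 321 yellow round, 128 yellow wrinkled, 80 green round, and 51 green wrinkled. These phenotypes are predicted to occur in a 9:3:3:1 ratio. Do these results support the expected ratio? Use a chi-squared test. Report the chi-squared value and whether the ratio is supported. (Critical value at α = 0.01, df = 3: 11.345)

17.094; not consistent

Expected counts for N = 580 under a 9:3:3:1 ratio (total parts = 16):
  yellow round: 580 × 9/16 = 326.25
  yellow wrinkled: 580 × 3/16 = 108.75
  green round: 580 × 3/16 = 108.75
  green wrinkled: 580 × 1/16 = 36.25
χ² = Σ (O − E)² / E
  yellow round: (321 − 326.25)² / 326.25 = 0.0845
  yellow wrinkled: (128 − 108.75)² / 108.75 = 3.4075
  green round: (80 − 108.75)² / 108.75 = 7.6006
  green wrinkled: (51 − 36.25)² / 36.25 = 6.0017
χ² = 0.0845 + 3.4075 + 7.6006 + 6.0017 = 17.0943 ≈ 17.094
Degrees of freedom = 4 − 1 = 3; critical value at α = 0.01 is 11.345.
Since 17.094 > 11.345, we reject the null hypothesis — the data do not fit the 9:3:3:1 ratio.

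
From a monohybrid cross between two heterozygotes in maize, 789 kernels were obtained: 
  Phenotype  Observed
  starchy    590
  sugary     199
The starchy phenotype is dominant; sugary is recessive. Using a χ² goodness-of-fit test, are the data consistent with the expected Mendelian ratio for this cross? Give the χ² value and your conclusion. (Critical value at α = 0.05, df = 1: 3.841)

0.021; consistent

For a monohybrid cross between heterozygotes with complete dominance, the expected phenotypic ratio is 3:1.
Total ratio parts = 4. Expected numbers out of 789:
  starchy: 789 × 3/4 = 591.75
  sugary: 789 × 1/4 = 197.25
χ² = Σ (O − E)² / E
  starchy: (590 − 591.75)² / 591.75 = 0.0052
  sugary: (199 − 197.25)² / 197.25 = 0.0155
χ² = 0.0052 + 0.0155 = 0.0207 ≈ 0.021
Degrees of freedom = 2 − 1 = 1; critical value at α = 0.05 is 3.841.
Since 0.021 < 3.841, we fail to reject the null hypothesis — the data are consistent with the 3:1 ratio.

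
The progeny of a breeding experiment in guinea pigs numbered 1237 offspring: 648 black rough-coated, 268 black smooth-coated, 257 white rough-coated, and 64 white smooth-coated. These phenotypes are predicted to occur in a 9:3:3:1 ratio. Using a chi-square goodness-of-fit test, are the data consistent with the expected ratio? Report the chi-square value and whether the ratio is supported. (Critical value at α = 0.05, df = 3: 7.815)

The 9:3:3:1 ratio has 16 parts, so with N = 1237 the expected counts are:
  black rough-coated: 1237 × 9/16 = 695.8125
  black smooth-coated: 1237 × 3/16 = 231.9375
  white rough-coated: 1237 × 3/16 = 231.9375
  white smooth-coated: 1237 × 1/16 = 77.3125
χ² = Σ (O − E)² / E
  black rough-coated: (648 − 695.8125)² / 695.8125 = 3.2854
  black smooth-coated: (268 − 231.9375)² / 231.9375 = 5.6071
  white rough-coated: (257 − 231.9375)² / 231.9375 = 2.7082
  white smooth-coated: (64 − 77.3125)² / 77.3125 = 2.2923
χ² = 3.2854 + 5.6071 + 2.7082 + 2.2923 = 13.893
Degrees of freedom = 4 − 1 = 3; critical value at α = 0.05 is 7.815.
Since 13.893 > 7.815, we reject the null hypothesis — the data do not fit the 9:3:3:1 ratio.

13.893; not consistent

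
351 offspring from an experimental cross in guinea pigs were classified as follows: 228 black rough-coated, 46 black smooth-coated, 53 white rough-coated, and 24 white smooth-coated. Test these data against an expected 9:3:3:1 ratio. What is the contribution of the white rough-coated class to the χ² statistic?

2.494

Expected counts for N = 351 under a 9:3:3:1 ratio (total parts = 16):
  black rough-coated: 351 × 9/16 = 197.4375
  black smooth-coated: 351 × 3/16 = 65.8125
  white rough-coated: 351 × 3/16 = 65.8125
  white smooth-coated: 351 × 1/16 = 21.9375
Contribution of white rough-coated: (53 − 65.8125)² / 65.8125 = 2.4944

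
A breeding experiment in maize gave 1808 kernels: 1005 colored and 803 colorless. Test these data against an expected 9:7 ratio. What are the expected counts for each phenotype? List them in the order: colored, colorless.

1017, 791

Total ratio parts = 16. Expected numbers out of 1808:
  colored: 1808 × 9/16 = 1017
  colorless: 1808 × 7/16 = 791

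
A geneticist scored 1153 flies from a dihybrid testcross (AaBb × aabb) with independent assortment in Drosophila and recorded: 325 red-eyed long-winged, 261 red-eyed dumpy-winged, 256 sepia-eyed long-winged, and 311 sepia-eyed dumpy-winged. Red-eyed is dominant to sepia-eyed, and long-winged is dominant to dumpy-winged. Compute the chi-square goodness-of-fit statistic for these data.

A dihybrid testcross with independent assortment gives a 1:1:1:1 ratio.
Under the 1:1:1:1 hypothesis (Σ ratio = 4, N = 1153):
  red-eyed long-winged: 1153 × 1/4 = 288.25
  red-eyed dumpy-winged: 1153 × 1/4 = 288.25
  sepia-eyed long-winged: 1153 × 1/4 = 288.25
  sepia-eyed dumpy-winged: 1153 × 1/4 = 288.25
χ² = Σ (O − E)² / E
  red-eyed long-winged: (325 − 288.25)² / 288.25 = 4.6854
  red-eyed dumpy-winged: (261 − 288.25)² / 288.25 = 2.5761
  sepia-eyed long-winged: (256 − 288.25)² / 288.25 = 3.6082
  sepia-eyed dumpy-winged: (311 − 288.25)² / 288.25 = 1.7955
χ² = 4.6854 + 2.5761 + 3.6082 + 1.7955 = 12.6652 ≈ 12.665

12.665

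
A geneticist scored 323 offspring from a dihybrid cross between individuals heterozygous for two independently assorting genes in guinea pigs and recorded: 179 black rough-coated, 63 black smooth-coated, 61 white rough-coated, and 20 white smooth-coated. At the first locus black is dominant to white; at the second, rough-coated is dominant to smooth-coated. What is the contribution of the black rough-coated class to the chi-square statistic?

0.040

A dihybrid F₂ with independent assortment and complete dominance at both loci gives a 9:3:3:1 phenotypic ratio.
Expected counts for N = 323 under a 9:3:3:1 ratio (total parts = 16):
  black rough-coated: 323 × 9/16 = 181.6875
  black smooth-coated: 323 × 3/16 = 60.5625
  white rough-coated: 323 × 3/16 = 60.5625
  white smooth-coated: 323 × 1/16 = 20.1875
Contribution of black rough-coated: (179 − 181.6875)² / 181.6875 = 0.0398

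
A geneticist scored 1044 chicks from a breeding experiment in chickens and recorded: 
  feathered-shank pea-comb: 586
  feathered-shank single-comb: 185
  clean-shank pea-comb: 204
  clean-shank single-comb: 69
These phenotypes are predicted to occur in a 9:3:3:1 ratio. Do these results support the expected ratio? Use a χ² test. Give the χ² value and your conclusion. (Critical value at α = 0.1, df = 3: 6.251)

Under the 9:3:3:1 hypothesis (Σ ratio = 16, N = 1044):
  feathered-shank pea-comb: 1044 × 9/16 = 587.25
  feathered-shank single-comb: 1044 × 3/16 = 195.75
  clean-shank pea-comb: 1044 × 3/16 = 195.75
  clean-shank single-comb: 1044 × 1/16 = 65.25
χ² = Σ (O − E)² / E
  feathered-shank pea-comb: (586 − 587.25)² / 587.25 = 0.0027
  feathered-shank single-comb: (185 − 195.75)² / 195.75 = 0.5904
  clean-shank pea-comb: (204 − 195.75)² / 195.75 = 0.3477
  clean-shank single-comb: (69 − 65.25)² / 65.25 = 0.2155
χ² = 0.0027 + 0.5904 + 0.3477 + 0.2155 = 1.1563 ≈ 1.156
Degrees of freedom = 4 − 1 = 3; critical value at α = 0.1 is 6.251.
Since 1.156 < 6.251, we fail to reject the null hypothesis — the data are consistent with the 9:3:3:1 ratio.

1.156; consistent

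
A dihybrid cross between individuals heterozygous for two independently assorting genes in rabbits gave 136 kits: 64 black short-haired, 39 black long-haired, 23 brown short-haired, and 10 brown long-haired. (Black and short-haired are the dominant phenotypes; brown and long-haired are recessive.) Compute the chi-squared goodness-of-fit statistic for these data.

A dihybrid F₂ with independent assortment and complete dominance at both loci gives a 9:3:3:1 phenotypic ratio.
Total ratio parts = 16. Expected numbers out of 136:
  black short-haired: 136 × 9/16 = 76.5
  black long-haired: 136 × 3/16 = 25.5
  brown short-haired: 136 × 3/16 = 25.5
  brown long-haired: 136 × 1/16 = 8.5
χ² = Σ (O − E)² / E
  black short-haired: (64 − 76.5)² / 76.5 = 2.0425
  black long-haired: (39 − 25.5)² / 25.5 = 7.1471
  brown short-haired: (23 − 25.5)² / 25.5 = 0.2451
  brown long-haired: (10 − 8.5)² / 8.5 = 0.2647
χ² = 2.0425 + 7.1471 + 0.2451 + 0.2647 = 9.6994 ≈ 9.699

9.699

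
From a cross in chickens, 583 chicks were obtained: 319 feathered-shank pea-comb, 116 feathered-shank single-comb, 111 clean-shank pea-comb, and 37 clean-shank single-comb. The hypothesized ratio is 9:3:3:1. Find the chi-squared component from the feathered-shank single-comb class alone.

0.409

Expected counts for N = 583 under a 9:3:3:1 ratio (total parts = 16):
  feathered-shank pea-comb: 583 × 9/16 = 327.9375
  feathered-shank single-comb: 583 × 3/16 = 109.3125
  clean-shank pea-comb: 583 × 3/16 = 109.3125
  clean-shank single-comb: 583 × 1/16 = 36.4375
Contribution of feathered-shank single-comb: (116 − 109.3125)² / 109.3125 = 0.4091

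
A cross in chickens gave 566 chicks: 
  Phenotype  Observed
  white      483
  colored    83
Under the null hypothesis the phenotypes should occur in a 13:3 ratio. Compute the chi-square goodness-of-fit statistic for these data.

Under the 13:3 hypothesis (Σ ratio = 16, N = 566):
  white: 566 × 13/16 = 459.875
  colored: 566 × 3/16 = 106.125
χ² = Σ (O − E)² / E
  white: (483 − 459.875)² / 459.875 = 1.1628
  colored: (83 − 106.125)² / 106.125 = 5.0390
χ² = 1.1628 + 5.0390 = 6.2018 ≈ 6.202

6.202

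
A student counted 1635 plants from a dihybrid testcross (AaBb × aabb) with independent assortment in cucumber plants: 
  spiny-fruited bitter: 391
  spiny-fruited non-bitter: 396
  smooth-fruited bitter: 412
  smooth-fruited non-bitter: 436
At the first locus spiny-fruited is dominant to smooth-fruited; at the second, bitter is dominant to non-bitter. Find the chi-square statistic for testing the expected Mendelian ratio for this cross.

A dihybrid testcross with independent assortment gives a 1:1:1:1 ratio.
Total ratio parts = 4. Expected numbers out of 1635:
  spiny-fruited bitter: 1635 × 1/4 = 408.75
  spiny-fruited non-bitter: 1635 × 1/4 = 408.75
  smooth-fruited bitter: 1635 × 1/4 = 408.75
  smooth-fruited non-bitter: 1635 × 1/4 = 408.75
χ² = Σ (O − E)² / E
  spiny-fruited bitter: (391 − 408.75)² / 408.75 = 0.7708
  spiny-fruited non-bitter: (396 − 408.75)² / 408.75 = 0.3977
  smooth-fruited bitter: (412 − 408.75)² / 408.75 = 0.0258
  smooth-fruited non-bitter: (436 − 408.75)² / 408.75 = 1.8167
χ² = 0.7708 + 0.3977 + 0.0258 + 1.8167 = 3.011

3.011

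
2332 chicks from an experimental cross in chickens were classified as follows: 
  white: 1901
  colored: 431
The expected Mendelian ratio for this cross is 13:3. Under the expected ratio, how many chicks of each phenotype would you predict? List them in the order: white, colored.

1894.75, 437.25

The 13:3 ratio has 16 parts, so with N = 2332 the expected counts are:
  white: 2332 × 13/16 = 1894.75
  colored: 2332 × 3/16 = 437.25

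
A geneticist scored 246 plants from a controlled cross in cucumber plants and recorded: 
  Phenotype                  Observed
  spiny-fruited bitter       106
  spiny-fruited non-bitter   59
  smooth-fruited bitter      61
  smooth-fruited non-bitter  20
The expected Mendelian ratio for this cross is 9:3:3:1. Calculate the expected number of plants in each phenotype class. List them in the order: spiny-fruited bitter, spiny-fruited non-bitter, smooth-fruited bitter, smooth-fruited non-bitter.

Under the 9:3:3:1 hypothesis (Σ ratio = 16, N = 246):
  spiny-fruited bitter: 246 × 9/16 = 138.375
  spiny-fruited non-bitter: 246 × 3/16 = 46.125
  smooth-fruited bitter: 246 × 3/16 = 46.125
  smooth-fruited non-bitter: 246 × 1/16 = 15.375

138.375, 46.125, 46.125, 15.375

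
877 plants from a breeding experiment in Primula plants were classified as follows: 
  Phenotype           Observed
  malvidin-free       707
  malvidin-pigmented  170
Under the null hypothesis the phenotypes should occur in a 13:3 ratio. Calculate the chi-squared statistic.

0.232

Expected counts for N = 877 under a 13:3 ratio (total parts = 16):
  malvidin-free: 877 × 13/16 = 712.5625
  malvidin-pigmented: 877 × 3/16 = 164.4375
χ² = Σ (O − E)² / E
  malvidin-free: (707 − 712.5625)² / 712.5625 = 0.0434
  malvidin-pigmented: (170 − 164.4375)² / 164.4375 = 0.1882
χ² = 0.0434 + 0.1882 = 0.2316 ≈ 0.232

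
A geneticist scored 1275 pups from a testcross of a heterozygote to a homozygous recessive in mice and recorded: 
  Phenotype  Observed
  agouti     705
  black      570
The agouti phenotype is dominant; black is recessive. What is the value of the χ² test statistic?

A testcross of a heterozygote (Aa × aa) gives a 1:1 phenotypic ratio.
Total ratio parts = 2. Expected numbers out of 1275:
  agouti: 1275 × 1/2 = 637.5
  black: 1275 × 1/2 = 637.5
χ² = Σ (O − E)² / E
  agouti: (705 − 637.5)² / 637.5 = 7.1471
  black: (570 − 637.5)² / 637.5 = 7.1471
χ² = 7.1471 + 7.1471 = 14.2942 ≈ 14.294

14.294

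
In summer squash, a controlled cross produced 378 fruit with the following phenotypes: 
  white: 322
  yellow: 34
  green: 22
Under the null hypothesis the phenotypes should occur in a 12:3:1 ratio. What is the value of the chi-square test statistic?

24.526

Expected counts for N = 378 under a 12:3:1 ratio (total parts = 16):
  white: 378 × 12/16 = 283.5
  yellow: 378 × 3/16 = 70.875
  green: 378 × 1/16 = 23.625
χ² = Σ (O − E)² / E
  white: (322 − 283.5)² / 283.5 = 5.2284
  yellow: (34 − 70.875)² / 70.875 = 19.1854
  green: (22 − 23.625)² / 23.625 = 0.1118
χ² = 5.2284 + 19.1854 + 0.1118 = 24.5256 ≈ 24.526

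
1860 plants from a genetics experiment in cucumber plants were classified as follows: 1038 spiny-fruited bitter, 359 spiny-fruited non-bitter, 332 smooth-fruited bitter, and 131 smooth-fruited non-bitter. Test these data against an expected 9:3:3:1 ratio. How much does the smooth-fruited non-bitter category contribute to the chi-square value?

The 9:3:3:1 ratio has 16 parts, so with N = 1860 the expected counts are:
  spiny-fruited bitter: 1860 × 9/16 = 1046.25
  spiny-fruited non-bitter: 1860 × 3/16 = 348.75
  smooth-fruited bitter: 1860 × 3/16 = 348.75
  smooth-fruited non-bitter: 1860 × 1/16 = 116.25
Contribution of smooth-fruited non-bitter: (131 − 116.25)² / 116.25 = 1.8715

1.872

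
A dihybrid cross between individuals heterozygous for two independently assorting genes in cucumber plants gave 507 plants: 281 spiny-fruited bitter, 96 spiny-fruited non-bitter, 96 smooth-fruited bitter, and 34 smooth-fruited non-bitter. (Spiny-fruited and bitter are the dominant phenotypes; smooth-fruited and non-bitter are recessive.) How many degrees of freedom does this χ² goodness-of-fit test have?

A dihybrid F₂ with independent assortment and complete dominance at both loci gives a 9:3:3:1 phenotypic ratio.
A goodness-of-fit test with 4 phenotype classes has df = 4 − 1 = 3.

3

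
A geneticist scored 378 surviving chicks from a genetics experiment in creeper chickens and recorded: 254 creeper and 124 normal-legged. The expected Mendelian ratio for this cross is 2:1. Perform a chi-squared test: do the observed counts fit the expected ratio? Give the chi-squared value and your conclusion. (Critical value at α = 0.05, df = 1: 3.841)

0.048; consistent

The 2:1 ratio has 3 parts, so with N = 378 the expected counts are:
  creeper: 378 × 2/3 = 252
  normal-legged: 378 × 1/3 = 126
χ² = Σ (O − E)² / E
  creeper: (254 − 252)² / 252 = 0.0159
  normal-legged: (124 − 126)² / 126 = 0.0317
χ² = 0.0159 + 0.0317 = 0.0476 ≈ 0.048
Degrees of freedom = 2 − 1 = 1; critical value at α = 0.05 is 3.841.
Since 0.048 < 3.841, we fail to reject the null hypothesis — the data are consistent with the 2:1 ratio.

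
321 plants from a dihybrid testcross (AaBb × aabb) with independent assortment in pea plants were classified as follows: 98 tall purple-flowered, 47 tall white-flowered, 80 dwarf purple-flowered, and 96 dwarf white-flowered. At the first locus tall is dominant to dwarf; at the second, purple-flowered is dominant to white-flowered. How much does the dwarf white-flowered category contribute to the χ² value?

A dihybrid testcross with independent assortment gives a 1:1:1:1 ratio.
Under the 1:1:1:1 hypothesis (Σ ratio = 4, N = 321):
  tall purple-flowered: 321 × 1/4 = 80.25
  tall white-flowered: 321 × 1/4 = 80.25
  dwarf purple-flowered: 321 × 1/4 = 80.25
  dwarf white-flowered: 321 × 1/4 = 80.25
Contribution of dwarf white-flowered: (96 − 80.25)² / 80.25 = 3.0911

3.091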